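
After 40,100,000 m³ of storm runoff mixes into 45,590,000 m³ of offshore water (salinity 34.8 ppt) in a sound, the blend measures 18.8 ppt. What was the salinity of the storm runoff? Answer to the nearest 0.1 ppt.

Salt balance: 45,590,000×34.8 + 40,100,000×S = 85,690,000×18.8
1,586,532,000 + 40,100,000·S = 1,610,972,000
S = (1,610,972,000 − 1,586,532,000) / 40,100,000 = 0.6095 ppt

0.6 ppt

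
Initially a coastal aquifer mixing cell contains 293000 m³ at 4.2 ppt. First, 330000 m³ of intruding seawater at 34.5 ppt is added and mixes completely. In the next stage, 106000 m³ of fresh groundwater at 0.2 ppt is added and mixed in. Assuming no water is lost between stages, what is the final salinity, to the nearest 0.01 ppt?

17.33 ppt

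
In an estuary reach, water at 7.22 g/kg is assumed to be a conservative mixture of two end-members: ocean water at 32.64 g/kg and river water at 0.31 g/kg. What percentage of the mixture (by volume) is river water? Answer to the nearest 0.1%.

78.6%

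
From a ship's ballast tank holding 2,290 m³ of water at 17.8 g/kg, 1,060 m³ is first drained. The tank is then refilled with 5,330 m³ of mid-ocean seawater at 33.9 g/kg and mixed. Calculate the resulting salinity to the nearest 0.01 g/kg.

30.88 g/kg

Remaining after removal: 1,230 m³ at 17.8 g/kg (salt = 21,894)
After addition: salt = 21,894 + 5,330×33.9 = 202,581; volume = 6,560 m³
S = 202,581 / 6,560 = 30.8813 g/kg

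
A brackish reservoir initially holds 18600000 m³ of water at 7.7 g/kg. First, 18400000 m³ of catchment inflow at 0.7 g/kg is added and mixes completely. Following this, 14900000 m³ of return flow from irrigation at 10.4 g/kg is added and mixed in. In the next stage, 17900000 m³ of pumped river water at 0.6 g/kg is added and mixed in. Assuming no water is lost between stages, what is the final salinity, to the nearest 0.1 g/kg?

4.6 g/kg

Total salt / total volume:
Initial salt = 18,600,000×7.7 = 143,220,000
After stage 1: salt = 143,220,000 + 18,400,000×0.7 = 156,100,000; volume = 37,000,000 m³; S = 4.219 g/kg
After stage 2: salt = 156,100,000 + 14,900,000×10.4 = 311,060,000; volume = 51,900,000 m³; S = 5.993 g/kg
After stage 3: salt = 311,060,000 + 17,900,000×0.6 = 321,800,000; volume = 69,800,000 m³
S = 321,800,000 / 69,800,000 = 4.6103 g/kg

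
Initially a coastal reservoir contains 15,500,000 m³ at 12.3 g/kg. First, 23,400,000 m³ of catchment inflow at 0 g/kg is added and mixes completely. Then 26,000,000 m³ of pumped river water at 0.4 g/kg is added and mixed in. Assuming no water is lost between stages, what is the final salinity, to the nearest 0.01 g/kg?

Salt balance:
Initial salt = 15,500,000×12.3 = 190,650,000
After stage 1: salt = 190,650,000 + 23,400,000×0 = 190,650,000; volume = 38,900,000 m³; S = 4.901 g/kg
After stage 2: salt = 190,650,000 + 26,000,000×0.4 = 201,050,000; volume = 64,900,000 m³
S = 201,050,000 / 64,900,000 = 3.0978 g/kg

3.10 g/kg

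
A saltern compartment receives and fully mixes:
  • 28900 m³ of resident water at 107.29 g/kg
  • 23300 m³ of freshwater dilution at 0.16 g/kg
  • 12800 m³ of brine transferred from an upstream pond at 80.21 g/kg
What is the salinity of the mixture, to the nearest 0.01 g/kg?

63.56 g/kg

By conservation of dissolved salt,
salt = 28,900×107.29 + 23,300×0.16 + 12,800×80.21 = 3,100,681 + 3,728 + 1,026,688 = 4,131,097
volume = 28,900 + 23,300 + 12,800 = 65,000 m³
S = 4,131,097 / 65,000 = 63.5553 g/kg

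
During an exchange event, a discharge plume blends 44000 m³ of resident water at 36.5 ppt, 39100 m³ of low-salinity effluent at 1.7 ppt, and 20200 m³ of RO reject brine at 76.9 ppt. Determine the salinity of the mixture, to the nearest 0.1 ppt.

Conserving salt mass:
salt = 44,000×36.5 + 39,100×1.7 + 20,200×76.9 = 1,606,000 + 66,470 + 1,553,380 = 3,225,850
volume = 44,000 + 39,100 + 20,200 = 103,300 m³
S = 3,225,850 / 103,300 = 31.228 ppt

31.2 ppt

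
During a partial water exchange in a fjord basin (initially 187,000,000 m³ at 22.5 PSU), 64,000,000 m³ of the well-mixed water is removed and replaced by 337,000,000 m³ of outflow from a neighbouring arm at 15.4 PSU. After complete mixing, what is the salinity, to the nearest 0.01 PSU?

17.30 PSU

Remaining after removal: 123,000,000 m³ at 22.5 PSU (salt = 2,767,500,000)
After addition: salt = 2,767,500,000 + 337,000,000×15.4 = 7,957,300,000; volume = 460,000,000 m³
S = 7,957,300,000 / 460,000,000 = 17.2985 PSU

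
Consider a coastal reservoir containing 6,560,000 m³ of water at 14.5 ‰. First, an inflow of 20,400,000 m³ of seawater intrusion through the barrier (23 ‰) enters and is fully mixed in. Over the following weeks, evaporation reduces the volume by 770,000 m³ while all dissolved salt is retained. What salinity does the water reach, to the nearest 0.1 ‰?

After mixing: salt = 6,560,000×14.5 + 20,400,000×23 = 564,320,000; volume = 26,960,000 m³
After evaporation: salt unchanged = 564,320,000; volume = 26,960,000 − 770,000 = 26,190,000 m³
S = 564,320,000 / 26,190,000 = 21.5472 ‰

21.5 ‰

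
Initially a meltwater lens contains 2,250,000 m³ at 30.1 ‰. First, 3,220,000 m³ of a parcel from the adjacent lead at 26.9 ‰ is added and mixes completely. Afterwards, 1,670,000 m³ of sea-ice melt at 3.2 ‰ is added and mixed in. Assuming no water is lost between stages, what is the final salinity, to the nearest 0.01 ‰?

22.37 ‰

By conservation of dissolved salt,
Initial salt = 2,250,000×30.1 = 67,725,000
After stage 1: salt = 67,725,000 + 3,220,000×26.9 = 154,343,000; volume = 5,470,000 m³; S = 28.216 ‰
After stage 2: salt = 154,343,000 + 1,670,000×3.2 = 159,687,000; volume = 7,140,000 m³
S = 159,687,000 / 7,140,000 = 22.3651 ‰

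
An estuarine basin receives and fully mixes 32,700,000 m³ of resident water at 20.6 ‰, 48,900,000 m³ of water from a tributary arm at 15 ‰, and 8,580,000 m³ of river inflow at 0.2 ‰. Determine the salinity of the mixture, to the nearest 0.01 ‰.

15.62 ‰

Mass of salt is conserved:
salt = 32,700,000×20.6 + 48,900,000×15 + 8,580,000×0.2 = 673,620,000 + 733,500,000 + 1,716,000 = 1,408,836,000
volume = 32,700,000 + 48,900,000 + 8,580,000 = 90,180,000 m³
S = 1,408,836,000 / 90,180,000 = 15.6225 ‰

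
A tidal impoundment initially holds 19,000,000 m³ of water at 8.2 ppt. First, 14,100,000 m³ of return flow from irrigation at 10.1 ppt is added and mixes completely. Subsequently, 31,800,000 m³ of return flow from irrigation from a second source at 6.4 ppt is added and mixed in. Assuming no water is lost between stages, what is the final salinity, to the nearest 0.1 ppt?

Total salt / total volume:
Initial salt = 19,000,000×8.2 = 155,800,000
After stage 1: salt = 155,800,000 + 14,100,000×10.1 = 298,210,000; volume = 33,100,000 m³; S = 9.009 ppt
After stage 2: salt = 298,210,000 + 31,800,000×6.4 = 501,730,000; volume = 64,900,000 m³
S = 501,730,000 / 64,900,000 = 7.7308 ppt

7.7 ppt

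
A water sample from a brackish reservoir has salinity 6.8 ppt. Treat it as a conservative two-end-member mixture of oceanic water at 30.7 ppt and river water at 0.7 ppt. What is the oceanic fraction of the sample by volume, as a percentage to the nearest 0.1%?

Let g be the oceanic fraction. Salt balance per unit volume:
g×30.7 + (1−g)×0.7 = 6.8
g = (6.8 − 0.7) / (30.7 − 0.7) = 6.1/30 = 0.2033

20.3%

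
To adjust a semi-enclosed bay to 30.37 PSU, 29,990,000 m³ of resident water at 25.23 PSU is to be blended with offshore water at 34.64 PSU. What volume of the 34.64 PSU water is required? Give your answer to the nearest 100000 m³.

Salt balance: 29,990,000×25.23 + V×34.64 = (29,990,000+V)×30.37
756,647,700 + 34.64V = 910,796,300 + 30.37V
154,148,600 = 4.27V
V = 36,100,374.71 m³

36100000 m³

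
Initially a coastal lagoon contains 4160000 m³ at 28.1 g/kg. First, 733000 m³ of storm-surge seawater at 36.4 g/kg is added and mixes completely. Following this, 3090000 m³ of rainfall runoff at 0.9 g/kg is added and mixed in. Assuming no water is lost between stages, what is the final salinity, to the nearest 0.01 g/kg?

Mass of salt is conserved:
Initial salt = 4,160,000×28.1 = 116,896,000
After stage 1: salt = 116,896,000 + 733,000×36.4 = 143,577,200; volume = 4,893,000 m³; S = 29.343 g/kg
After stage 2: salt = 143,577,200 + 3,090,000×0.9 = 146,358,200; volume = 7,983,000 m³
S = 146,358,200 / 7,983,000 = 18.3337 g/kg

18.33 g/kg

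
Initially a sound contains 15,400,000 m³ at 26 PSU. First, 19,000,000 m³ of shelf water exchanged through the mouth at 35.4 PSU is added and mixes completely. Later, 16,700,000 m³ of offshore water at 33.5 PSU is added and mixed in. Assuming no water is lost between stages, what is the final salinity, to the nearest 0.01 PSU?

Total salt / total volume:
Initial salt = 15,400,000×26 = 400,400,000
After stage 1: salt = 400,400,000 + 19,000,000×35.4 = 1,073,000,000; volume = 34,400,000 m³; S = 31.192 PSU
After stage 2: salt = 1,073,000,000 + 16,700,000×33.5 = 1,632,450,000; volume = 51,100,000 m³
S = 1,632,450,000 / 51,100,000 = 31.9462 PSU

31.95 PSU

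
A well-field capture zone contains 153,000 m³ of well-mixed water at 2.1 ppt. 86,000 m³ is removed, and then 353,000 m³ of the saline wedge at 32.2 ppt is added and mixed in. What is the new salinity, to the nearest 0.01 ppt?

Remaining after removal: 67,000 m³ at 2.1 ppt (salt = 140,700)
After addition: salt = 140,700 + 353,000×32.2 = 11,507,300; volume = 420,000 m³
S = 11,507,300 / 420,000 = 27.3983 ppt

27.40 ppt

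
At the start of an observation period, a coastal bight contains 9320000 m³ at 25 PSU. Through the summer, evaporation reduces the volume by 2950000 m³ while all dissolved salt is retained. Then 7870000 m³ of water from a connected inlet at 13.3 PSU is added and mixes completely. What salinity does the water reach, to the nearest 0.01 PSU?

After evaporation: salt = 9,320,000×25 = 233,000,000; volume = 9,320,000 − 2,950,000 = 6,370,000 m³
After mixing: salt = 233,000,000 + 7,870,000×13.3 = 337,671,000; volume = 6,370,000 + 7,870,000 = 14,240,000 m³
S = 337,671,000 / 14,240,000 = 23.7129 PSU

23.71 PSU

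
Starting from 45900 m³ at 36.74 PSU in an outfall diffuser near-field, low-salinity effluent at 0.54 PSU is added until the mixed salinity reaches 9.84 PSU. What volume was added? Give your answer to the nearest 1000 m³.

Salt balance: 45,900×36.74 + V×0.54 = (45,900+V)×9.84
1,686,366 + 0.54V = 451,656 + 9.84V
1,234,710 = 9.3V
V = 132,764.52 m³

133000 m³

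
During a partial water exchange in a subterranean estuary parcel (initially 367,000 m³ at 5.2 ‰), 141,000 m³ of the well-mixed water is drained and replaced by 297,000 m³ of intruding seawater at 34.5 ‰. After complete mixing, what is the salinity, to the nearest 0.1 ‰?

21.8 ‰

Remaining after removal: 226,000 m³ at 5.2 ‰ (salt = 1,175,200)
After addition: salt = 1,175,200 + 297,000×34.5 = 11,421,700; volume = 523,000 m³
S = 11,421,700 / 523,000 = 21.8388 ‰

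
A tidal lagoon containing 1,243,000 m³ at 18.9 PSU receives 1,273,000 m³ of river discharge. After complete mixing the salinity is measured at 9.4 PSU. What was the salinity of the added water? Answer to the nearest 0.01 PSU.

0.12 PSU

Salt balance: 1,243,000×18.9 + 1,273,000×S = 2,516,000×9.4
23,492,700 + 1,273,000·S = 23,650,400
S = (23,650,400 − 23,492,700) / 1,273,000 = 0.1239 PSU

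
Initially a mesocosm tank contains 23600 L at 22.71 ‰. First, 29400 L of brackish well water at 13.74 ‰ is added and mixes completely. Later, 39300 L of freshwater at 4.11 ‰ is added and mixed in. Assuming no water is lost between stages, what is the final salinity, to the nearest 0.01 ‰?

Salt balance:
Initial salt = 23,600×22.71 = 535,956
After stage 1: salt = 535,956 + 29,400×13.74 = 939,912; volume = 53,000 L; S = 17.734 ‰
After stage 2: salt = 939,912 + 39,300×4.11 = 1,101,435; volume = 92,300 L
S = 1,101,435 / 92,300 = 11.9332 ‰

11.93 ‰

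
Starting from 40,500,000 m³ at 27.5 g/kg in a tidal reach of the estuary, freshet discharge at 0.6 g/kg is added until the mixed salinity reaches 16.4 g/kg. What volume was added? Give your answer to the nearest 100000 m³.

28500000 m³

Salt balance: 40,500,000×27.5 + V×0.6 = (40,500,000+V)×16.4
1,113,750,000 + 0.6V = 664,200,000 + 16.4V
449,550,000 = 15.8V
V = 28,452,531.65 m³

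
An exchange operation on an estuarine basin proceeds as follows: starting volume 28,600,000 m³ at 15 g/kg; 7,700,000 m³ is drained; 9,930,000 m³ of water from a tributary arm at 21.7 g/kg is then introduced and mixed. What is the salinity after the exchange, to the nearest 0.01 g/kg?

Remaining after removal: 20,900,000 m³ at 15 g/kg (salt = 313,500,000)
After addition: salt = 313,500,000 + 9,930,000×21.7 = 528,981,000; volume = 30,830,000 m³
S = 528,981,000 / 30,830,000 = 17.158 g/kg

17.16 g/kg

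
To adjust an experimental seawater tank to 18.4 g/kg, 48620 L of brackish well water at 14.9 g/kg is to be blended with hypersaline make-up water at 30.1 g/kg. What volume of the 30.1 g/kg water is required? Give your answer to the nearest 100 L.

Salt balance: 48,620×14.9 + V×30.1 = (48,620+V)×18.4
724,438 + 30.1V = 894,608 + 18.4V
170,170 = 11.7V
V = 14,544.44 L

14500 L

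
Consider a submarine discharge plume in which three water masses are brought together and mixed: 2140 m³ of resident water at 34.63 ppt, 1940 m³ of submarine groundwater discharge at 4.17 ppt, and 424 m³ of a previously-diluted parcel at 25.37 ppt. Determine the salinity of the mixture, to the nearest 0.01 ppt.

20.64 ppt

Conserving salt mass:
salt = 2,140×34.63 + 1,940×4.17 + 424×25.37 = 74,108.2 + 8,089.8 + 10,756.88 = 92,954.88
volume = 2,140 + 1,940 + 424 = 4,504 m³
S = 92,954.88 / 4,504 = 20.6383 ppt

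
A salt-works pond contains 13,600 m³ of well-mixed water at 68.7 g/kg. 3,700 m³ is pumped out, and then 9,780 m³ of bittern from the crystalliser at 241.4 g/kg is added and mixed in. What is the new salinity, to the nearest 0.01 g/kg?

154.52 g/kg

Remaining after removal: 9,900 m³ at 68.7 g/kg (salt = 680,130)
After addition: salt = 680,130 + 9,780×241.4 = 3,041,022; volume = 19,680 m³
S = 3,041,022 / 19,680 = 154.5235 g/kg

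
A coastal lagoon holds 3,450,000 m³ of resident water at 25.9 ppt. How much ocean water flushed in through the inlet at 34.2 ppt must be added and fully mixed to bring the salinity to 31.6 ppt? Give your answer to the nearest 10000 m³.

Salt balance: 3,450,000×25.9 + V×34.2 = (3,450,000+V)×31.6
89,355,000 + 34.2V = 109,020,000 + 31.6V
19,665,000 = 2.6V
V = 7,563,461.54 m³

7560000 m³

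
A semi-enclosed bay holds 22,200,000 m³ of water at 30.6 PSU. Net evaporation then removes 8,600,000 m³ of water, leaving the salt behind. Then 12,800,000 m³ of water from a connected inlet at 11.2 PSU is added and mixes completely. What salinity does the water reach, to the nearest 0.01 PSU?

After evaporation: salt = 22,200,000×30.6 = 679,320,000; volume = 22,200,000 − 8,600,000 = 13,600,000 m³
After mixing: salt = 679,320,000 + 12,800,000×11.2 = 822,680,000; volume = 13,600,000 + 12,800,000 = 26,400,000 m³
S = 822,680,000 / 26,400,000 = 31.1621 PSU

31.16 PSU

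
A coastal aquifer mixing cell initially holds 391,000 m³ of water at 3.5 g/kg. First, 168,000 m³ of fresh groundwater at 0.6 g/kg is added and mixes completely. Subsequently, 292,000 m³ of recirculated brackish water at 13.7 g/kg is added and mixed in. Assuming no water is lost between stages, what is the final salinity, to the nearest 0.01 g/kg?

Salt balance:
Initial salt = 391,000×3.5 = 1,368,500
After stage 1: salt = 1,368,500 + 168,000×0.6 = 1,469,300; volume = 559,000 m³; S = 2.628 g/kg
After stage 2: salt = 1,469,300 + 292,000×13.7 = 5,469,700; volume = 851,000 m³
S = 5,469,700 / 851,000 = 6.4274 g/kg

6.43 g/kg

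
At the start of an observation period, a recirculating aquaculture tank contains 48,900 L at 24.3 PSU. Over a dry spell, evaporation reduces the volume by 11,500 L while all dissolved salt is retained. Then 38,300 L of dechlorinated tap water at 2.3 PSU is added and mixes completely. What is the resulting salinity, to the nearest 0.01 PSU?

16.86 PSU

After evaporation: salt = 48,900×24.3 = 1,188,270; volume = 48,900 − 11,500 = 37,400 L
After mixing: salt = 1,188,270 + 38,300×2.3 = 1,276,360; volume = 37,400 + 38,300 = 75,700 L
S = 1,276,360 / 75,700 = 16.8608 PSU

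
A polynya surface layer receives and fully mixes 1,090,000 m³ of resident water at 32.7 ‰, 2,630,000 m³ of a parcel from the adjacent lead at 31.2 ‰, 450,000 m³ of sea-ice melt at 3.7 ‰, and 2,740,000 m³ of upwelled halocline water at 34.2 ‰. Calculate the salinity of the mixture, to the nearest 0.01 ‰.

Salt balance:
salt = 1,090,000×32.7 + 2,630,000×31.2 + 450,000×3.7 + 2,740,000×34.2 = 35,643,000 + 82,056,000 + 1,665,000 + 93,708,000 = 213,072,000
volume = 1,090,000 + 2,630,000 + 450,000 + 2,740,000 = 6,910,000 m³
S = 213,072,000 / 6,910,000 = 30.8353 ‰

30.84 ‰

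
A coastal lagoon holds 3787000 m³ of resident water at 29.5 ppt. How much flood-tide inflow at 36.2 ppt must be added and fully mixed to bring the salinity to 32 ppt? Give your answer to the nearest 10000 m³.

2250000 m³

Salt balance: 3,787,000×29.5 + V×36.2 = (3,787,000+V)×32
111,716,500 + 36.2V = 121,184,000 + 32V
9,467,500 = 4.2V
V = 2,254,166.67 m³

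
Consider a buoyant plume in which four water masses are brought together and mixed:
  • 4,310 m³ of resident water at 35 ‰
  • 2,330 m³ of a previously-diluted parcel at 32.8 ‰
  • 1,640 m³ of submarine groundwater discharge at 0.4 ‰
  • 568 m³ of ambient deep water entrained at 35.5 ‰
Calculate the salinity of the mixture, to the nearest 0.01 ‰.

Conserving salt mass:
salt = 4,310×35 + 2,330×32.8 + 1,640×0.4 + 568×35.5 = 150,850 + 76,424 + 656 + 20,164 = 248,094
volume = 4,310 + 2,330 + 1,640 + 568 = 8,848 m³
S = 248,094 / 8,848 = 28.0396 ‰

28.04 ‰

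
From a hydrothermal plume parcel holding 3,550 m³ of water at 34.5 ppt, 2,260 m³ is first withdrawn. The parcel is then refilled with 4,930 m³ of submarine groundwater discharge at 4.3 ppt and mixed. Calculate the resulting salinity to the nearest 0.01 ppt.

Remaining after removal: 1,290 m³ at 34.5 ppt (salt = 44,505)
After addition: salt = 44,505 + 4,930×4.3 = 65,704; volume = 6,220 m³
S = 65,704 / 6,220 = 10.5633 ppt

10.56 ppt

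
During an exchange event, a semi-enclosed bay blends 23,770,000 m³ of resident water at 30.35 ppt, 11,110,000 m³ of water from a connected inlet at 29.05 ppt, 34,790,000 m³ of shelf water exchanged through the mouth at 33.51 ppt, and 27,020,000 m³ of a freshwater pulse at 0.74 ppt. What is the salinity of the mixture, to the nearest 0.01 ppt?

23.06 ppt

Total salt / total volume:
salt = 23,770,000×30.35 + 11,110,000×29.05 + 34,790,000×33.51 + 27,020,000×0.74 = 721,419,500 + 322,745,500 + 1,165,812,900 + 19,994,800 = 2,229,972,700
volume = 23,770,000 + 11,110,000 + 34,790,000 + 27,020,000 = 96,690,000 m³
S = 2,229,972,700 / 96,690,000 = 23.0631 ppt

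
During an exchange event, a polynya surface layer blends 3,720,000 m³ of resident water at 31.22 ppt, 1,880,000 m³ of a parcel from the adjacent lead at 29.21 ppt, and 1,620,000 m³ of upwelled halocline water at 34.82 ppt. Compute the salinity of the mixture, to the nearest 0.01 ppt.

31.50 ppt

Salt balance:
salt = 3,720,000×31.22 + 1,880,000×29.21 + 1,620,000×34.82 = 116,138,400 + 54,914,800 + 56,408,400 = 227,461,600
volume = 3,720,000 + 1,880,000 + 1,620,000 = 7,220,000 m³
S = 227,461,600 / 7,220,000 = 31.5044 ppt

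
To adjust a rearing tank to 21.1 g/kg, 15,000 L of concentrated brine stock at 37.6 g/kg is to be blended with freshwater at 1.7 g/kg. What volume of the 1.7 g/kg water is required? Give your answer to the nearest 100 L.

Salt balance: 15,000×37.6 + V×1.7 = (15,000+V)×21.1
564,000 + 1.7V = 316,500 + 21.1V
247,500 = 19.4V
V = 12,757.73 L

12800 L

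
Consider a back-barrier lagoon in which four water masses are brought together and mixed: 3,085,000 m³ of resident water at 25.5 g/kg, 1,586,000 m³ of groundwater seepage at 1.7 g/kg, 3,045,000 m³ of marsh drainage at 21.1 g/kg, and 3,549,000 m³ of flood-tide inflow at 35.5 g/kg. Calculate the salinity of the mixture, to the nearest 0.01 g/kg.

24.11 g/kg

Total salt / total volume:
salt = 3,085,000×25.5 + 1,586,000×1.7 + 3,045,000×21.1 + 3,549,000×35.5 = 78,667,500 + 2,696,200 + 64,249,500 + 125,989,500 = 271,602,700
volume = 3,085,000 + 1,586,000 + 3,045,000 + 3,549,000 = 11,265,000 m³
S = 271,602,700 / 11,265,000 = 24.1103 g/kg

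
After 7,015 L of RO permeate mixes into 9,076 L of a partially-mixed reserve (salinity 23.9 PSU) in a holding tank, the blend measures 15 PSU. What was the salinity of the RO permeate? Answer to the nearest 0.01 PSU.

Salt balance: 9,076×23.9 + 7,015×S = 16,091×15
216,916.4 + 7,015·S = 241,365
S = (241,365 − 216,916.4) / 7,015 = 3.4852 PSU

3.49 PSU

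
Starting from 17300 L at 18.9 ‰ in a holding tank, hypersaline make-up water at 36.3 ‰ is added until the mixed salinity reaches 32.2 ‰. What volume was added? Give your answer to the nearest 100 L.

56100 L

Salt balance: 17,300×18.9 + V×36.3 = (17,300+V)×32.2
326,970 + 36.3V = 557,060 + 32.2V
230,090 = 4.1V
V = 56,119.51 L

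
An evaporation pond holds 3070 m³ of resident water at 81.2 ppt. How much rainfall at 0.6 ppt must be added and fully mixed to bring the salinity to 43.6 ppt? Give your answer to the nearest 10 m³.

2680 m³

Salt balance: 3,070×81.2 + V×0.6 = (3,070+V)×43.6
249,284 + 0.6V = 133,852 + 43.6V
115,432 = 43V
V = 2,684.47 m³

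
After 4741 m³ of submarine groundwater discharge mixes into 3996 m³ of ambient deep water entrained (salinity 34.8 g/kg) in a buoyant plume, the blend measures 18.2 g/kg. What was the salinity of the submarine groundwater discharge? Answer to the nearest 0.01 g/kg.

Salt balance: 3,996×34.8 + 4,741×S = 8,737×18.2
139,060.8 + 4,741·S = 159,013.4
S = (159,013.4 − 139,060.8) / 4,741 = 4.2085 g/kg

4.21 g/kg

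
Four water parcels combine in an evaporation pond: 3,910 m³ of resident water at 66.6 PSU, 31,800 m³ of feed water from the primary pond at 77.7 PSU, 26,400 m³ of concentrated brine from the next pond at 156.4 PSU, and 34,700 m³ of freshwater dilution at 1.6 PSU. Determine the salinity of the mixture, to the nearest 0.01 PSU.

71.44 PSU

Weighted by volume,
salt = 3,910×66.6 + 31,800×77.7 + 26,400×156.4 + 34,700×1.6 = 260,406 + 2,470,860 + 4,128,960 + 55,520 = 6,915,746
volume = 3,910 + 31,800 + 26,400 + 34,700 = 96,810 m³
S = 6,915,746 / 96,810 = 71.4363 PSU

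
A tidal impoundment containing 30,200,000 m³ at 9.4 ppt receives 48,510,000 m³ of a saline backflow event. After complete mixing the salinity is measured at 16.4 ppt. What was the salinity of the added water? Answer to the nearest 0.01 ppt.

20.76 ppt

Salt balance: 30,200,000×9.4 + 48,510,000×S = 78,710,000×16.4
283,880,000 + 48,510,000·S = 1,290,844,000
S = (1,290,844,000 − 283,880,000) / 48,510,000 = 20.7579 ppt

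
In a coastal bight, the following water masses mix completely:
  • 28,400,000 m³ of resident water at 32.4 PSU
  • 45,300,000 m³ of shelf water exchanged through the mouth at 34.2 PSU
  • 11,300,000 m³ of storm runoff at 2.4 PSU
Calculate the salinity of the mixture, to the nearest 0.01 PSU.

By conservation of dissolved salt,
salt = 28,400,000×32.4 + 45,300,000×34.2 + 11,300,000×2.4 = 920,160,000 + 1,549,260,000 + 27,120,000 = 2,496,540,000
volume = 28,400,000 + 45,300,000 + 11,300,000 = 85,000,000 m³
S = 2,496,540,000 / 85,000,000 = 29.3711 PSU

29.37 PSU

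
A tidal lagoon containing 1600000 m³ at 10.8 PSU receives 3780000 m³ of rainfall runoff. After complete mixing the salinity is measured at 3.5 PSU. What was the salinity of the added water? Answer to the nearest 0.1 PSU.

Salt balance: 1,600,000×10.8 + 3,780,000×S = 5,380,000×3.5
17,280,000 + 3,780,000·S = 18,830,000
S = (18,830,000 − 17,280,000) / 3,780,000 = 0.4101 PSU

0.4 PSU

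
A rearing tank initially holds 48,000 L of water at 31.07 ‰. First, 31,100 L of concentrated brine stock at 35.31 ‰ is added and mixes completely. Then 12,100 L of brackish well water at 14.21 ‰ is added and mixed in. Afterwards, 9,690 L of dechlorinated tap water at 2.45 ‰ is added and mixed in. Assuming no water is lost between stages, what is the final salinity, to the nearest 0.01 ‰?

27.61 ‰

Mass of salt is conserved:
Initial salt = 48,000×31.07 = 1,491,360
After stage 1: salt = 1,491,360 + 31,100×35.31 = 2,589,501; volume = 79,100 L; S = 32.737 ‰
After stage 2: salt = 2,589,501 + 12,100×14.21 = 2,761,442; volume = 91,200 L; S = 30.279 ‰
After stage 3: salt = 2,761,442 + 9,690×2.45 = 2,785,182.5; volume = 100,890 L
S = 2,785,182.5 / 100,890 = 27.6061 ‰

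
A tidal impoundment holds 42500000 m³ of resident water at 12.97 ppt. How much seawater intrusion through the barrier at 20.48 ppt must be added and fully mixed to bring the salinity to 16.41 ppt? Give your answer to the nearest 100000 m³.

35900000 m³

Salt balance: 42,500,000×12.97 + V×20.48 = (42,500,000+V)×16.41
551,225,000 + 20.48V = 697,425,000 + 16.41V
146,200,000 = 4.07V
V = 35,921,375.92 m³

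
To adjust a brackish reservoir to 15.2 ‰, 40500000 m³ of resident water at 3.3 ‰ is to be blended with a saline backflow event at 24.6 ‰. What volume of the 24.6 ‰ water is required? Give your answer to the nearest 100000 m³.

Salt balance: 40,500,000×3.3 + V×24.6 = (40,500,000+V)×15.2
133,650,000 + 24.6V = 615,600,000 + 15.2V
481,950,000 = 9.4V
V = 51,271,276.6 m³

51300000 m³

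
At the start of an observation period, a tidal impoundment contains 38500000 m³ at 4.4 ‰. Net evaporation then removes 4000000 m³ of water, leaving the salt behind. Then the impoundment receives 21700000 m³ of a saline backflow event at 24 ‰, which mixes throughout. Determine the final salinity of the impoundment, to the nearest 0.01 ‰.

After evaporation: salt = 38,500,000×4.4 = 169,400,000; volume = 38,500,000 − 4,000,000 = 34,500,000 m³
After mixing: salt = 169,400,000 + 21,700,000×24 = 690,200,000; volume = 34,500,000 + 21,700,000 = 56,200,000 m³
S = 690,200,000 / 56,200,000 = 12.2811 ‰

12.28 ‰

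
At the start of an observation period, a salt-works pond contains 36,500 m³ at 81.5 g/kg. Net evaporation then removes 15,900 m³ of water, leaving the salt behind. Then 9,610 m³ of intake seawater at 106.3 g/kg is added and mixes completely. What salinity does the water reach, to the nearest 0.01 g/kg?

132.28 g/kg

After evaporation: salt = 36,500×81.5 = 2,974,750; volume = 36,500 − 15,900 = 20,600 m³
After mixing: salt = 2,974,750 + 9,610×106.3 = 3,996,293; volume = 20,600 + 9,610 = 30,210 m³
S = 3,996,293 / 30,210 = 132.2838 g/kg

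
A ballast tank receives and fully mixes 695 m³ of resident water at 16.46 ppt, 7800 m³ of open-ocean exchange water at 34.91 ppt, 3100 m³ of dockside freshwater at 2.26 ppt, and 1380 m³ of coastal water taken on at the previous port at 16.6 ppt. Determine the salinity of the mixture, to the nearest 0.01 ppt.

By conservation of dissolved salt,
salt = 695×16.46 + 7,800×34.91 + 3,100×2.26 + 1,380×16.6 = 11,439.7 + 272,298 + 7,006 + 22,908 = 313,651.7
volume = 695 + 7,800 + 3,100 + 1,380 = 12,975 m³
S = 313,651.7 / 12,975 = 24.1735 ppt

24.17 ppt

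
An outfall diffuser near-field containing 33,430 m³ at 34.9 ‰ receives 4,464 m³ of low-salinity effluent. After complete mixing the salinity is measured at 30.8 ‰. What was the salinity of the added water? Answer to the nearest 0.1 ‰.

0.1 ‰

Salt balance: 33,430×34.9 + 4,464×S = 37,894×30.8
1,166,707 + 4,464·S = 1,167,135.2
S = (1,167,135.2 − 1,166,707) / 4,464 = 0.0959 ‰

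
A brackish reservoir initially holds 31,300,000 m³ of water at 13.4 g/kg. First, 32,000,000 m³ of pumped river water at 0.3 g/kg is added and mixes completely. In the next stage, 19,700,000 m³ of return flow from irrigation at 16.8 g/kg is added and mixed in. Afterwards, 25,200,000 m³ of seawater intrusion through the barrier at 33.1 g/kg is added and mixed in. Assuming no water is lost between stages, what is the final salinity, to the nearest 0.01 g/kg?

Salt balance:
Initial salt = 31,300,000×13.4 = 419,420,000
After stage 1: salt = 419,420,000 + 32,000,000×0.3 = 429,020,000; volume = 63,300,000 m³; S = 6.778 g/kg
After stage 2: salt = 429,020,000 + 19,700,000×16.8 = 759,980,000; volume = 83,000,000 m³; S = 9.156 g/kg
After stage 3: salt = 759,980,000 + 25,200,000×33.1 = 1,594,100,000; volume = 108,200,000 m³
S = 1,594,100,000 / 108,200,000 = 14.7329 g/kg

14.73 g/kg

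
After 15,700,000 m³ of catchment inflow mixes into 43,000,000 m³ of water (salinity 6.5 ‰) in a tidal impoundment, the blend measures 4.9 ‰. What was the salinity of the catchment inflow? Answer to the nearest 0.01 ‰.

Salt balance: 43,000,000×6.5 + 15,700,000×S = 58,700,000×4.9
279,500,000 + 15,700,000·S = 287,630,000
S = (287,630,000 − 279,500,000) / 15,700,000 = 0.5178 ‰

0.52 ‰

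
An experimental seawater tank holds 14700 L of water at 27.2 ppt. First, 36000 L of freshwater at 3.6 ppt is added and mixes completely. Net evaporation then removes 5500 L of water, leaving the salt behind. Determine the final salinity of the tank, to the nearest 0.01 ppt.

11.71 ppt

After mixing: salt = 14,700×27.2 + 36,000×3.6 = 529,440; volume = 50,700 L
After evaporation: salt unchanged = 529,440; volume = 50,700 − 5,500 = 45,200 L
S = 529,440 / 45,200 = 11.7133 ppt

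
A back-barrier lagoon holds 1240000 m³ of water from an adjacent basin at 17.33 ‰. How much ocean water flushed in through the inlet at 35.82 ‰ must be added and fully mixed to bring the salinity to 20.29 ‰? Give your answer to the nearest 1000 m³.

236000 m³

Salt balance: 1,240,000×17.33 + V×35.82 = (1,240,000+V)×20.29
21,489,200 + 35.82V = 25,159,600 + 20.29V
3,670,400 = 15.53V
V = 236,342.56 m³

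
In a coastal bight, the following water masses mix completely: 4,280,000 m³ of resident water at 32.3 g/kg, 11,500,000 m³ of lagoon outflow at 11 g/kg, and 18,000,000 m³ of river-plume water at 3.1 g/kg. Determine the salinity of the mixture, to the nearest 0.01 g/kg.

9.49 g/kg

Weighted by volume,
salt = 4,280,000×32.3 + 11,500,000×11 + 18,000,000×3.1 = 138,244,000 + 126,500,000 + 55,800,000 = 320,544,000
volume = 4,280,000 + 11,500,000 + 18,000,000 = 33,780,000 m³
S = 320,544,000 / 33,780,000 = 9.4892 g/kg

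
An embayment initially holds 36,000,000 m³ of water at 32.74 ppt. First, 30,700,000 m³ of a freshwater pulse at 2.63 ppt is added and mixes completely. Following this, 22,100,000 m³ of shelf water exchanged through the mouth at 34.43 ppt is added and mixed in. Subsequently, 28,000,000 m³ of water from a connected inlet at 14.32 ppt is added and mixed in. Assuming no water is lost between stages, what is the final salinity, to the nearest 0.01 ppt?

20.73 ppt

Weighted by volume,
Initial salt = 36,000,000×32.74 = 1,178,640,000
After stage 1: salt = 1,178,640,000 + 30,700,000×2.63 = 1,259,381,000; volume = 66,700,000 m³; S = 18.881 ppt
After stage 2: salt = 1,259,381,000 + 22,100,000×34.43 = 2,020,284,000; volume = 88,800,000 m³; S = 22.751 ppt
After stage 3: salt = 2,020,284,000 + 28,000,000×14.32 = 2,421,244,000; volume = 116,800,000 m³
S = 2,421,244,000 / 116,800,000 = 20.7298 ppt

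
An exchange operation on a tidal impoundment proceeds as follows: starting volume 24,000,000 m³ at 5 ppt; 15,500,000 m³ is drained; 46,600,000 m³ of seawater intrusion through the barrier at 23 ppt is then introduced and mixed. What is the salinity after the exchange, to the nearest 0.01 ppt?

Remaining after removal: 8,500,000 m³ at 5 ppt (salt = 42,500,000)
After addition: salt = 42,500,000 + 46,600,000×23 = 1,114,300,000; volume = 55,100,000 m³
S = 1,114,300,000 / 55,100,000 = 20.2232 ppt

20.22 ppt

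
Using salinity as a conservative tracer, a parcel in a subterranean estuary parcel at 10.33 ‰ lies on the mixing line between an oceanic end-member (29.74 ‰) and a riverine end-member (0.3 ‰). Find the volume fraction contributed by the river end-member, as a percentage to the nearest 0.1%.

65.9%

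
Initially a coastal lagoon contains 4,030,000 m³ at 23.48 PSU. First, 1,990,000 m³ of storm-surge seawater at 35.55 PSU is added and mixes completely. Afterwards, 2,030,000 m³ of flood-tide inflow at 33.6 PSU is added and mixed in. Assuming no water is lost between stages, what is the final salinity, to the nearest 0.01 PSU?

29.02 PSU

Weighted by volume,
Initial salt = 4,030,000×23.48 = 94,624,400
After stage 1: salt = 94,624,400 + 1,990,000×35.55 = 165,368,900; volume = 6,020,000 m³; S = 27.47 PSU
After stage 2: salt = 165,368,900 + 2,030,000×33.6 = 233,576,900; volume = 8,050,000 m³
S = 233,576,900 / 8,050,000 = 29.0158 PSU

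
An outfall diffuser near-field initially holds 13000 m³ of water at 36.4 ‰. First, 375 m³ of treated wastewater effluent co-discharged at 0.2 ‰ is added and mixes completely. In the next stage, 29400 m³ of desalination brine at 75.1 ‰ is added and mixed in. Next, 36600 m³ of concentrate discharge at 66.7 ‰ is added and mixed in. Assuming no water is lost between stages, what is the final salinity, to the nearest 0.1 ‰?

64.5 ‰

Salt balance:
Initial salt = 13,000×36.4 = 473,200
After stage 1: salt = 473,200 + 375×0.2 = 473,275; volume = 13,375 m³; S = 35.385 ‰
After stage 2: salt = 473,275 + 29,400×75.1 = 2,681,215; volume = 42,775 m³; S = 62.682 ‰
After stage 3: salt = 2,681,215 + 36,600×66.7 = 5,122,435; volume = 79,375 m³
S = 5,122,435 / 79,375 = 64.5346 ‰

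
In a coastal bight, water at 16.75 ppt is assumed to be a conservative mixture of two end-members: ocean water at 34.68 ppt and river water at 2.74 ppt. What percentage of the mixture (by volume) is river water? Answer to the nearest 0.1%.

Let f be the freshwater fraction. Salt balance per unit volume:
f×2.74 + (1−f)×34.68 = 16.75
f = (34.68 − 16.75) / (34.68 − 2.74) = 17.93/31.94 = 0.5614

56.1%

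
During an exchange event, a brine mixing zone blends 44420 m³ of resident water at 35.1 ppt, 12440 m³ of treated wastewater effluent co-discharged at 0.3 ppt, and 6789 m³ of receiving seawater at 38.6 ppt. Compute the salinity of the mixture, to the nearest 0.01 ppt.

28.67 ppt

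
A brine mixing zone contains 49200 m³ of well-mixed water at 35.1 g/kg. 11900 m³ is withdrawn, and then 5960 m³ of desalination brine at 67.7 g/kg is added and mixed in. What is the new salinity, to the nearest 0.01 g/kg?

39.59 g/kg

Remaining after removal: 37,300 m³ at 35.1 g/kg (salt = 1,309,230)
After addition: salt = 1,309,230 + 5,960×67.7 = 1,712,722; volume = 43,260 m³
S = 1,712,722 / 43,260 = 39.5914 g/kg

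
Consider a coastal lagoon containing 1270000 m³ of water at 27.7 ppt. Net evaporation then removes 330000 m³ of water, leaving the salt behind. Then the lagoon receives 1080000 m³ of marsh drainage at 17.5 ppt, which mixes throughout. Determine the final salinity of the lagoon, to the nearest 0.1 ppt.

After evaporation: salt = 1,270,000×27.7 = 35,179,000; volume = 1,270,000 − 330,000 = 940,000 m³
After mixing: salt = 35,179,000 + 1,080,000×17.5 = 54,079,000; volume = 940,000 + 1,080,000 = 2,020,000 m³
S = 54,079,000 / 2,020,000 = 26.7718 ppt

26.8 ppt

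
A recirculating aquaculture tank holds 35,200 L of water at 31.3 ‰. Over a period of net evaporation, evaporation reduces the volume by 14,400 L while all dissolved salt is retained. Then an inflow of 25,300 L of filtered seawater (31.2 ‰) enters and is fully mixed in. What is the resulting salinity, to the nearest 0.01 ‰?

41.02 ‰

After evaporation: salt = 35,200×31.3 = 1,101,760; volume = 35,200 − 14,400 = 20,800 L
After mixing: salt = 1,101,760 + 25,300×31.2 = 1,891,120; volume = 20,800 + 25,300 = 46,100 L
S = 1,891,120 / 46,100 = 41.0221 ‰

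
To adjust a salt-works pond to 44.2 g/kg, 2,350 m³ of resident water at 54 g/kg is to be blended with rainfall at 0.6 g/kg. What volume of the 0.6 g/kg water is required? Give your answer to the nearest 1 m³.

528 m³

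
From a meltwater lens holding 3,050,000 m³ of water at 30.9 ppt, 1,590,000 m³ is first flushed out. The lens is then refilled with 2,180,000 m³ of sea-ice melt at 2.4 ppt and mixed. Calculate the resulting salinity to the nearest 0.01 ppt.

Remaining after removal: 1,460,000 m³ at 30.9 ppt (salt = 45,114,000)
After addition: salt = 45,114,000 + 2,180,000×2.4 = 50,346,000; volume = 3,640,000 m³
S = 50,346,000 / 3,640,000 = 13.8313 ppt

13.83 ppt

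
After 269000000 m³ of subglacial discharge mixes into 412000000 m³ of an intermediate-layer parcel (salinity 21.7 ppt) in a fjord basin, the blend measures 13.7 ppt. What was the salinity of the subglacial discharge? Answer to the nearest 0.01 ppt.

1.45 ppt

Salt balance: 412,000,000×21.7 + 269,000,000×S = 681,000,000×13.7
8,940,400,000 + 269,000,000·S = 9,329,700,000
S = (9,329,700,000 − 8,940,400,000) / 269,000,000 = 1.4472 ppt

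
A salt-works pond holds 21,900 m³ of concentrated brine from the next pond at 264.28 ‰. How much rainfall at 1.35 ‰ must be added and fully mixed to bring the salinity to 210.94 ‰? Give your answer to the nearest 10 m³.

5570 m³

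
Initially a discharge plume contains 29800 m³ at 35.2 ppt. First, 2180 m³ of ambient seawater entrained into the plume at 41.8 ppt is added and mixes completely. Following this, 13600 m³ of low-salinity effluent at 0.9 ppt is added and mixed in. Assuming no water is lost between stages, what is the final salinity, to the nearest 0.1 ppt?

Conserving salt mass:
Initial salt = 29,800×35.2 = 1,048,960
After stage 1: salt = 1,048,960 + 2,180×41.8 = 1,140,084; volume = 31,980 m³; S = 35.65 ppt
After stage 2: salt = 1,140,084 + 13,600×0.9 = 1,152,324; volume = 45,580 m³
S = 1,152,324 / 45,580 = 25.2814 ppt

25.3 ppt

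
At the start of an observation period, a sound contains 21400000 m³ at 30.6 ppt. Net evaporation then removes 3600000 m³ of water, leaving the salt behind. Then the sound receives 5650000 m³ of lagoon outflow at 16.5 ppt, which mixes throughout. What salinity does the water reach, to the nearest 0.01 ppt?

31.90 ppt

After evaporation: salt = 21,400,000×30.6 = 654,840,000; volume = 21,400,000 − 3,600,000 = 17,800,000 m³
After mixing: salt = 654,840,000 + 5,650,000×16.5 = 748,065,000; volume = 17,800,000 + 5,650,000 = 23,450,000 m³
S = 748,065,000 / 23,450,000 = 31.9004 ppt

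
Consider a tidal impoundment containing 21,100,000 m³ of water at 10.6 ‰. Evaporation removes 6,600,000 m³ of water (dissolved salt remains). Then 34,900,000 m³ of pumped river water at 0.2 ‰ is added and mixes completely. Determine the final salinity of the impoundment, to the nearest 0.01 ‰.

After evaporation: salt = 21,100,000×10.6 = 223,660,000; volume = 21,100,000 − 6,600,000 = 14,500,000 m³
After mixing: salt = 223,660,000 + 34,900,000×0.2 = 230,640,000; volume = 14,500,000 + 34,900,000 = 49,400,000 m³
S = 230,640,000 / 49,400,000 = 4.6688 ‰

4.67 ‰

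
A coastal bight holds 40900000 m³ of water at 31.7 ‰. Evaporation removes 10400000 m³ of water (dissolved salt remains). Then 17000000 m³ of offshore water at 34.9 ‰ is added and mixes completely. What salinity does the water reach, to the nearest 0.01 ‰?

After evaporation: salt = 40,900,000×31.7 = 1,296,530,000; volume = 40,900,000 − 10,400,000 = 30,500,000 m³
After mixing: salt = 1,296,530,000 + 17,000,000×34.9 = 1,889,830,000; volume = 30,500,000 + 17,000,000 = 47,500,000 m³
S = 1,889,830,000 / 47,500,000 = 39.7859 ‰

39.79 ‰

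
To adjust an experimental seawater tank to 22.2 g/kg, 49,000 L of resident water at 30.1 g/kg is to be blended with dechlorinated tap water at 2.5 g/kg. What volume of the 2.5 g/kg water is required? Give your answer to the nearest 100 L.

Salt balance: 49,000×30.1 + V×2.5 = (49,000+V)×22.2
1,474,900 + 2.5V = 1,087,800 + 22.2V
387,100 = 19.7V
V = 19,649.75 L

19600 L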